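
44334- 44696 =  - 362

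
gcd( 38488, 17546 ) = 566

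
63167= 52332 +10835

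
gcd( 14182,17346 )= 14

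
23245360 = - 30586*( - 760)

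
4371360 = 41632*105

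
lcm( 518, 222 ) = 1554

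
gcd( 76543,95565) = 1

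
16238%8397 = 7841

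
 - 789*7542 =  -5950638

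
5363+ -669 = 4694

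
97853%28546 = 12215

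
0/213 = 0 = 0.00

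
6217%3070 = 77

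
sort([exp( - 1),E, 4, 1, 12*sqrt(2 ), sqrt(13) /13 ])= [ sqrt(13) /13, exp( - 1), 1, E, 4, 12*sqrt(2 )] 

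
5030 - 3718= 1312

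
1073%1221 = 1073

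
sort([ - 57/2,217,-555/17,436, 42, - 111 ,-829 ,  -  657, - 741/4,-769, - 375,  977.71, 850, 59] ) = [ - 829, - 769,-657,-375 ,  -  741/4,-111, - 555/17, - 57/2,42, 59,217,436, 850,977.71 ]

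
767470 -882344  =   - 114874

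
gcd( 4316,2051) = 1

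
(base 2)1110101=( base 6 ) 313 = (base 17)6f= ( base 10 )117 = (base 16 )75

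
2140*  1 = 2140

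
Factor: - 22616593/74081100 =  - 2^( - 2 )*3^(-1)  *5^(-2 )*19^1 * 246937^ ( - 1)*1190347^1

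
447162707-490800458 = - 43637751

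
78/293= 78/293 = 0.27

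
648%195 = 63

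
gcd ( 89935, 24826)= 1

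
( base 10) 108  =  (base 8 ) 154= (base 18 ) 60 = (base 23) 4g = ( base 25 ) 48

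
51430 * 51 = 2622930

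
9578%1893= 113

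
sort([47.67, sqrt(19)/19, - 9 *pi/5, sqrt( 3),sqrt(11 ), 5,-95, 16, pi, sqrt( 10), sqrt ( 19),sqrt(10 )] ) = [ - 95, - 9*pi/5, sqrt(19) /19, sqrt( 3 ) , pi,  sqrt(10),sqrt ( 10 ),sqrt (11 ) , sqrt(19), 5, 16, 47.67]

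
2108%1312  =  796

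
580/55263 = 580/55263 = 0.01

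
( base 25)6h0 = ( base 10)4175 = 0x104F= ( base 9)5648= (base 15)1385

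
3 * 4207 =12621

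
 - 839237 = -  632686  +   - 206551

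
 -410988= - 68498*6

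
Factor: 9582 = 2^1*3^1*1597^1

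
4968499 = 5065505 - 97006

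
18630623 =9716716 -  - 8913907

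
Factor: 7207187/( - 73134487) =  - 13^1*31^( - 1 )*43^1*79^( - 1)*12893^1 *29863^( - 1) 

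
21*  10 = 210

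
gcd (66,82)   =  2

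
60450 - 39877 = 20573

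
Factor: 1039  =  1039^1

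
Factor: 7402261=631^1*11731^1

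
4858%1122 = 370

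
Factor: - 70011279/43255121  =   - 3^2*7^( - 1)*475331^( - 1)*598387^1 = -  5385483/3327317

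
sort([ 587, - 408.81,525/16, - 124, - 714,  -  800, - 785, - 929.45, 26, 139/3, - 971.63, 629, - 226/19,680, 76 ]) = [ - 971.63,-929.45, - 800,- 785,-714, - 408.81, - 124,  -  226/19, 26, 525/16,  139/3, 76, 587,629, 680]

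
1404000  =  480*2925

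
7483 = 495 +6988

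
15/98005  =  3/19601 = 0.00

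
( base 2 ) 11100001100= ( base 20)4a4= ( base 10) 1804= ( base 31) 1R6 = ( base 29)246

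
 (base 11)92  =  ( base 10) 101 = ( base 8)145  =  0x65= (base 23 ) 49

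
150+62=212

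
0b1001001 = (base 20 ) 3d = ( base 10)73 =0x49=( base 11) 67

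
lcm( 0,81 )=0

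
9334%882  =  514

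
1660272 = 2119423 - 459151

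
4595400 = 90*51060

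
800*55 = 44000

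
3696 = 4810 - 1114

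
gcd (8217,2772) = 99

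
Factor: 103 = 103^1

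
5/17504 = 5/17504= 0.00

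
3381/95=3381/95  =  35.59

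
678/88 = 7 + 31/44  =  7.70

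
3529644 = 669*5276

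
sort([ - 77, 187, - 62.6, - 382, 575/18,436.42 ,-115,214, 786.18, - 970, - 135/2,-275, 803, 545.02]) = [  -  970,-382 ,-275,-115,  -  77, - 135/2,-62.6,575/18, 187,214, 436.42, 545.02, 786.18,803 ] 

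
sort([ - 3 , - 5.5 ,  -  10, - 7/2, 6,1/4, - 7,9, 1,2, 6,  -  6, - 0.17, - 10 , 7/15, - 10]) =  [ - 10, - 10, - 10, - 7, - 6, - 5.5, - 7/2, - 3,  -  0.17 , 1/4, 7/15,  1, 2 , 6,6,9]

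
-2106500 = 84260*( - 25)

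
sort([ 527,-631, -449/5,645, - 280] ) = [ - 631,-280,-449/5,527 , 645]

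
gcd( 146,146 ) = 146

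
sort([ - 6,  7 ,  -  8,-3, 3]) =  [ - 8, - 6, - 3,  3,7 ]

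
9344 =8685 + 659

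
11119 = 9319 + 1800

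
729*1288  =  938952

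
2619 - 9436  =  -6817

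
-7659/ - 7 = 7659/7 = 1094.14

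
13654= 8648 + 5006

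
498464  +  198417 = 696881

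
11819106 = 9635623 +2183483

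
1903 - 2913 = -1010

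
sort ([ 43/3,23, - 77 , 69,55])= [ - 77,43/3, 23, 55, 69]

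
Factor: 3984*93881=2^4*3^1*83^1 * 269^1*349^1 = 374021904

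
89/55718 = 89/55718 = 0.00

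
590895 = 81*7295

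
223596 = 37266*6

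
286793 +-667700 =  - 380907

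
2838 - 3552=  - 714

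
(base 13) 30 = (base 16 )27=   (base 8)47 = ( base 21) 1i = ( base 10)39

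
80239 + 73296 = 153535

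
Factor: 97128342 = 2^1 *3^3*19^1*137^1*691^1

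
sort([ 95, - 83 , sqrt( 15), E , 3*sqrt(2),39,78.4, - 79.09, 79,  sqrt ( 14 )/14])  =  [ - 83, - 79.09, sqrt( 14)/14, E , sqrt( 15),3*sqrt( 2),39,78.4,  79,95]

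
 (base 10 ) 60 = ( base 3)2020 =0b111100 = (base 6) 140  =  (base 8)74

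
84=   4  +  80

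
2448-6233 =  - 3785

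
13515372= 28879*468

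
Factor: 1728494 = 2^1 * 73^1*11839^1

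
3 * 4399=13197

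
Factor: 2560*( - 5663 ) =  - 2^9 *5^1*7^1*809^1 =- 14497280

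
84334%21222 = 20668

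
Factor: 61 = 61^1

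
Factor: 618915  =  3^1 *5^1*11^3*31^1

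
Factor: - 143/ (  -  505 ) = 5^( - 1 ) *11^1*13^1 * 101^(-1 )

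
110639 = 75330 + 35309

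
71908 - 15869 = 56039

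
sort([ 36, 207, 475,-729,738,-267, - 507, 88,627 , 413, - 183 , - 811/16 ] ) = [ - 729 , - 507 , - 267, -183, - 811/16, 36,88, 207, 413,475, 627, 738]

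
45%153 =45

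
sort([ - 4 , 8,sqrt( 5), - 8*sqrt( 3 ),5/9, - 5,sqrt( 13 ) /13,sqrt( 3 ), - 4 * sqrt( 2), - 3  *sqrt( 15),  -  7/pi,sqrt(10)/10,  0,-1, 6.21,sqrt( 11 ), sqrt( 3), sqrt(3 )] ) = [  -  8*sqrt( 3 ), - 3*sqrt( 15), - 4*sqrt(2),-5,-4, - 7/pi, - 1,  0 , sqrt( 13 ) /13  ,  sqrt( 10) /10 , 5/9,sqrt( 3 ),sqrt( 3 ),sqrt( 3),sqrt( 5),sqrt( 11),6.21,8] 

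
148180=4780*31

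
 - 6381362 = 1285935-7667297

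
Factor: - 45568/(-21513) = 2^9*3^( - 1)*71^ ( - 1 )*89^1 *101^( - 1)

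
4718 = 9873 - 5155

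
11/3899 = 11/3899=0.00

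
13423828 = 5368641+8055187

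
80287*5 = 401435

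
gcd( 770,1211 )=7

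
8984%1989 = 1028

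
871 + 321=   1192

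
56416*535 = 30182560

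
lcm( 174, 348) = 348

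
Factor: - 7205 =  - 5^1*11^1*131^1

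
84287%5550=1037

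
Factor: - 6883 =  - 6883^1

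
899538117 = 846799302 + 52738815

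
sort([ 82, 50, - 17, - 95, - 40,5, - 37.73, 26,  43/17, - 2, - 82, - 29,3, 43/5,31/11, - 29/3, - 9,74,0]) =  [ - 95,- 82, - 40, - 37.73,  -  29, - 17, - 29/3, - 9, - 2,0,43/17, 31/11, 3,5,  43/5, 26,50, 74, 82] 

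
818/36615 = 818/36615 = 0.02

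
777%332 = 113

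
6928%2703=1522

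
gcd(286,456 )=2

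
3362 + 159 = 3521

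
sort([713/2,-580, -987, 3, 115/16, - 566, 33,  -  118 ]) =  [ - 987, - 580 , - 566, - 118,3, 115/16,33, 713/2]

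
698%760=698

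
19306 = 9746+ 9560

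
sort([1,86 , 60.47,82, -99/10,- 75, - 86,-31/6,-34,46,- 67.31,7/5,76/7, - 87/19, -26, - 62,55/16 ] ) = [-86,-75, - 67.31 , - 62,-34, - 26, - 99/10,-31/6 ,-87/19, 1,7/5,55/16,  76/7 , 46,60.47, 82,86]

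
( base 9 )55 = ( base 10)50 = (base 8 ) 62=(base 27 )1n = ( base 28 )1M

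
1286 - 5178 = - 3892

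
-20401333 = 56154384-76555717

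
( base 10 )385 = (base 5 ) 3020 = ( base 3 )112021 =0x181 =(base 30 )cp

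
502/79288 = 251/39644 = 0.01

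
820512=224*3663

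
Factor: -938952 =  - 2^3*3^6*7^1*23^1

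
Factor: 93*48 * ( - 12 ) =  - 2^6*3^3*31^1  =  - 53568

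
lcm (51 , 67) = 3417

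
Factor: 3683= 29^1*127^1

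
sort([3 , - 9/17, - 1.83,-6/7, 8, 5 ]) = [-1.83,-6/7, - 9/17 , 3,5,8]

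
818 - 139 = 679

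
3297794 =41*80434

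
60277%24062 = 12153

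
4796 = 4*1199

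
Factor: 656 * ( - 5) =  - 2^4 * 5^1*41^1 = -  3280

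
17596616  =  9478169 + 8118447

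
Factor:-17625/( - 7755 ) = 25/11= 5^2*11^ ( - 1 ) 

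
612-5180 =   -  4568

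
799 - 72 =727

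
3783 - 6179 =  - 2396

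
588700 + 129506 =718206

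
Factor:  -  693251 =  - 13^1*53327^1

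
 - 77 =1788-1865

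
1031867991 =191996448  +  839871543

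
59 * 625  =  36875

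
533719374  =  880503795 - 346784421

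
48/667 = 48/667 = 0.07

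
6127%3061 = 5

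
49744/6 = 8290 + 2/3 = 8290.67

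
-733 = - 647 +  - 86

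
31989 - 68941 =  - 36952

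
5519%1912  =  1695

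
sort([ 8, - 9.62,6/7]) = [ - 9.62, 6/7,8]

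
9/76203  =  1/8467 = 0.00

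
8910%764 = 506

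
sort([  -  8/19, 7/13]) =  [ - 8/19,  7/13] 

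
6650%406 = 154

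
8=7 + 1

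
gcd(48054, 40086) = 6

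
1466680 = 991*1480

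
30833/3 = 30833/3 = 10277.67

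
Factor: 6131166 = 2^1*3^1 * 1021861^1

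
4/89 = 4/89 = 0.04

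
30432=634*48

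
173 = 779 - 606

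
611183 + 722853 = 1334036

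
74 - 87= - 13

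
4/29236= 1/7309 = 0.00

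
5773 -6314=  - 541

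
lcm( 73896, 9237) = 73896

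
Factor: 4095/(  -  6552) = - 2^( - 3) * 5^1= -5/8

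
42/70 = 3/5 = 0.60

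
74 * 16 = 1184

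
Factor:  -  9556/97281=-2^2 * 3^( - 4 )*1201^( -1)*2389^1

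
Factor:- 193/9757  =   - 11^( - 1 )*193^1*887^(- 1 ) 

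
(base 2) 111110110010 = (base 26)5oe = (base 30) 4DS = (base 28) 53E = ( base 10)4018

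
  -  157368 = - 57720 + -99648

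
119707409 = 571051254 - 451343845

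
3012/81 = 37 + 5/27 = 37.19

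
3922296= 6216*631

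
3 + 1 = 4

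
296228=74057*4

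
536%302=234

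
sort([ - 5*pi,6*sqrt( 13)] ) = [-5*pi,6*sqrt(13)]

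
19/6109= 19/6109= 0.00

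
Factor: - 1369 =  - 37^2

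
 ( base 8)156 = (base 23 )4i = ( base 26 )46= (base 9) 132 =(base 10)110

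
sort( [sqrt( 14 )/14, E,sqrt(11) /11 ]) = [ sqrt(14)/14, sqrt(11)/11 , E]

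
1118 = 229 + 889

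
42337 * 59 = 2497883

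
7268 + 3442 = 10710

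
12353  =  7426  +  4927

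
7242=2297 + 4945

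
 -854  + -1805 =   -  2659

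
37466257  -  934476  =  36531781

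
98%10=8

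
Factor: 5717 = 5717^1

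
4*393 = 1572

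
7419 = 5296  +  2123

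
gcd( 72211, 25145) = 1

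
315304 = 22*14332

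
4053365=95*42667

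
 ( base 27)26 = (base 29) 22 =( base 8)74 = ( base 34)1q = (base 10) 60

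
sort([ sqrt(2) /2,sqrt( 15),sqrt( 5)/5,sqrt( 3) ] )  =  [sqrt( 5)/5, sqrt ( 2)/2, sqrt(3), sqrt( 15)]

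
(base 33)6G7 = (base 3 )100200211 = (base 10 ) 7069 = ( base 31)7b1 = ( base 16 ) 1B9D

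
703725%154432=85997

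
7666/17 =7666/17 = 450.94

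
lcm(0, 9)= 0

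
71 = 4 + 67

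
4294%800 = 294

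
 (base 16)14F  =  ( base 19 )hc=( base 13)1CA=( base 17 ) 12C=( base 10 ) 335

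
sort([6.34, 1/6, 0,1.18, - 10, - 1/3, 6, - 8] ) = [ - 10,- 8,-1/3, 0, 1/6, 1.18,6, 6.34 ] 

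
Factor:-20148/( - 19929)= 2^2*7^ ( - 1)*13^(-1)*23^1 = 92/91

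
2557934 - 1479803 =1078131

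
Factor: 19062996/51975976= 4765749/12993994= 2^( - 1 ) * 3^1*13^( - 1) * 71^( - 1)*193^1*7039^ ( - 1) *8231^1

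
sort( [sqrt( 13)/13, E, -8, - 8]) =[ - 8,-8, sqrt( 13 )/13 , E]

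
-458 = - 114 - 344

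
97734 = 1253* 78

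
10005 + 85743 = 95748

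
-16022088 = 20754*( - 772 ) 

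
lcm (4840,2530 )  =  111320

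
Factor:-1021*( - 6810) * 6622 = 46042832220  =  2^2*3^1*5^1*7^1*11^1*43^1*227^1*1021^1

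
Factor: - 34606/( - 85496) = 17303/42748 = 2^ ( - 2 )*11^3 * 13^1*10687^ ( - 1)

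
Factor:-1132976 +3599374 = 2^1*11^1*71^1 * 1579^1  =  2466398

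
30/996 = 5/166 = 0.03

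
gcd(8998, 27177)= 1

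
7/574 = 1/82 = 0.01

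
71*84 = 5964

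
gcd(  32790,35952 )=6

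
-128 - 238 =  - 366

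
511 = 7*73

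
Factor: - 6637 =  - 6637^1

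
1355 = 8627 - 7272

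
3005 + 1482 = 4487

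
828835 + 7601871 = 8430706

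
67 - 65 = 2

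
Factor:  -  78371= -109^1*719^1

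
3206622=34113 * 94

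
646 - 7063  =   -6417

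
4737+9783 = 14520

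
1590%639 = 312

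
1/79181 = 1/79181 = 0.00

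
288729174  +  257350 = 288986524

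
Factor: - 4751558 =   -  2^1*7^1 * 19^1 * 17863^1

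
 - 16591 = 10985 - 27576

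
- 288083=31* ( - 9293)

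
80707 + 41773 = 122480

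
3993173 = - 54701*( - 73)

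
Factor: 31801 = 7^2 *11^1*59^1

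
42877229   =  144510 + 42732719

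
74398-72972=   1426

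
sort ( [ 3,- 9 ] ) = [ -9,3]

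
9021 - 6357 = 2664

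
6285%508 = 189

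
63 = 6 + 57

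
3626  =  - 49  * ( - 74)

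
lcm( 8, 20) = 40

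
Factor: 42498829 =37^1 * 383^1*2999^1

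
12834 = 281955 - 269121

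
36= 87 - 51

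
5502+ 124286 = 129788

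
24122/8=3015 + 1/4= 3015.25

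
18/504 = 1/28 = 0.04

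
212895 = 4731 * 45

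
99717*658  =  65613786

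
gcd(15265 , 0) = 15265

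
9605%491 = 276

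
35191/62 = 567 + 37/62 = 567.60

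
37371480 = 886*42180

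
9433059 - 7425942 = 2007117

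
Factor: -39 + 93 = 2^1 * 3^3 = 54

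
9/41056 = 9/41056 = 0.00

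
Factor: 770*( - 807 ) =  - 621390 = - 2^1*3^1*5^1*7^1*11^1*269^1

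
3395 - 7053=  -3658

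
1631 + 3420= 5051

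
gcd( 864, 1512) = 216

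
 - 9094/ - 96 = 4547/48= 94.73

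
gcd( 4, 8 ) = 4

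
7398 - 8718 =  - 1320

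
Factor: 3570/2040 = 7/4   =  2^(-2) * 7^1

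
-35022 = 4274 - 39296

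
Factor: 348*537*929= 173607804 = 2^2*3^2*29^1*179^1*929^1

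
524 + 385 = 909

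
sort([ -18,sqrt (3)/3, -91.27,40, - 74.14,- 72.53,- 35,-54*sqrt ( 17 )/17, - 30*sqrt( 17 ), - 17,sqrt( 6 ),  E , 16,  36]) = [  -  30 * sqrt(17), - 91.27,-74.14, - 72.53, -35,-18, - 17, - 54*sqrt( 17) /17,sqrt(3)/3, sqrt(6),E,16,36,40 ] 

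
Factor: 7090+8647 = 15737=15737^1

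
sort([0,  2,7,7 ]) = [0 , 2,7,  7] 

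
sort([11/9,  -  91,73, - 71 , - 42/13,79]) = [  -  91, - 71, - 42/13,  11/9,  73, 79] 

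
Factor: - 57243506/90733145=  - 2^1*5^( - 1) * 29^2*34033^1 * 18146629^( - 1) 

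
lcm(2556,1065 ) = 12780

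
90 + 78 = 168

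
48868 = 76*643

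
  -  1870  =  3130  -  5000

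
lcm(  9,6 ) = 18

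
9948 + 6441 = 16389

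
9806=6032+3774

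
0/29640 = 0 = 0.00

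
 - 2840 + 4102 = 1262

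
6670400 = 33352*200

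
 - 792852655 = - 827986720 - -35134065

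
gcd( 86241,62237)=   17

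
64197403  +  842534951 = 906732354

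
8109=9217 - 1108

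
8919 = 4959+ 3960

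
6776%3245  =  286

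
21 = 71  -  50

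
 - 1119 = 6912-8031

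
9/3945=3/1315 = 0.00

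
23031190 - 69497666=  - 46466476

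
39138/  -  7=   -  39138/7=- 5591.14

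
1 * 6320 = 6320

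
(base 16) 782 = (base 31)200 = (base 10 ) 1922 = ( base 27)2H5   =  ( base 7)5414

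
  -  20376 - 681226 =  - 701602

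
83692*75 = 6276900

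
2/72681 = 2/72681 = 0.00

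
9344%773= 68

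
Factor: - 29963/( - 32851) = 7^( - 1 )*13^( - 1 )*83^1  =  83/91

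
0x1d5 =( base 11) 397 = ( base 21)117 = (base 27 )HA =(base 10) 469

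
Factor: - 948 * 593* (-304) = 2^6*3^1*19^1 * 79^1 *593^1 = 170897856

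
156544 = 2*78272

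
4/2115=4/2115= 0.00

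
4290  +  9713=14003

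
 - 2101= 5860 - 7961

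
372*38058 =14157576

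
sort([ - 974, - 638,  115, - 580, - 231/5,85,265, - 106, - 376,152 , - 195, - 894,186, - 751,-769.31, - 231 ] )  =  [ - 974, - 894, - 769.31, - 751 ,-638, - 580, - 376, - 231 , - 195, - 106, - 231/5,  85,115, 152, 186,265]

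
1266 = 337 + 929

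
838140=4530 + 833610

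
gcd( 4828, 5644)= 68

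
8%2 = 0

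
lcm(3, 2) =6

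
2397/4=599 + 1/4=599.25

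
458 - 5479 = -5021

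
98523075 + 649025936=747549011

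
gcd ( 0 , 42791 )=42791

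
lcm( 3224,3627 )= 29016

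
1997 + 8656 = 10653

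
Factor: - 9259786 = - 2^1*4629893^1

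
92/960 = 23/240  =  0.10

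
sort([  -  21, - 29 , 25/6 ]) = [ - 29, - 21,25/6]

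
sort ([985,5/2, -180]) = [ - 180, 5/2, 985]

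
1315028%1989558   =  1315028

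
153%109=44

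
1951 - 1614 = 337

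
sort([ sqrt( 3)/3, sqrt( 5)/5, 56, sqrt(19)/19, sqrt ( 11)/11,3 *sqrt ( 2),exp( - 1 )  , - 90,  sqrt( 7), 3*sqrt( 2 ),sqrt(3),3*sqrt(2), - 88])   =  [ - 90, - 88,  sqrt(19) /19 , sqrt(11)/11, exp( - 1),sqrt( 5)/5, sqrt(3)/3, sqrt (3), sqrt(7), 3*sqrt(2),  3 * sqrt( 2 ), 3* sqrt(2 ),56] 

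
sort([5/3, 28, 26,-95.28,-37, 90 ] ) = [ - 95.28, - 37, 5/3, 26, 28 , 90]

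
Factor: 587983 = 11^1*53453^1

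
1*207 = 207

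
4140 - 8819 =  - 4679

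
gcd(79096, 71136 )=8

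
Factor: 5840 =2^4*5^1*73^1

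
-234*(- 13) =3042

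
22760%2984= 1872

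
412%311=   101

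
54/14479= 54/14479  =  0.00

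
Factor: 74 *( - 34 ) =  - 2516 = - 2^2*17^1 * 37^1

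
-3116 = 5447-8563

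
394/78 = 197/39=5.05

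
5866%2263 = 1340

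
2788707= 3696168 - 907461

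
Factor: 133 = 7^1*19^1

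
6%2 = 0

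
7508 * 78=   585624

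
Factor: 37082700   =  2^2 * 3^2*5^2 * 41203^1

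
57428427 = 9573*5999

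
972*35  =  34020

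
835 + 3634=4469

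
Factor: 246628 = 2^2*61657^1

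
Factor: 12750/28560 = 2^( - 3)*5^2*7^( - 1) = 25/56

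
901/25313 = 53/1489=0.04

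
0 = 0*47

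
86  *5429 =466894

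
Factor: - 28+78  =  2^1*5^2 = 50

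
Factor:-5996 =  - 2^2 * 1499^1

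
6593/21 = 6593/21=313.95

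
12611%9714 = 2897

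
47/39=1  +  8/39 = 1.21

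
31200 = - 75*(-416 ) 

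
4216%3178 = 1038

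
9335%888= 455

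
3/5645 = 3/5645 = 0.00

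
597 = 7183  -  6586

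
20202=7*2886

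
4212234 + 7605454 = 11817688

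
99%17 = 14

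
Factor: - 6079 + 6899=820 = 2^2*5^1*41^1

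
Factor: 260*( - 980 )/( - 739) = 2^4*5^2*7^2*13^1*739^ ( - 1)=254800/739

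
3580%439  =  68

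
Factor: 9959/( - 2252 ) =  - 2^( - 2)*23^1*433^1*563^( - 1) 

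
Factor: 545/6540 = 1/12 = 2^(  -  2)*3^( - 1 )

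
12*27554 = 330648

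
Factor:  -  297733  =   - 173^1*1721^1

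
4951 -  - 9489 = 14440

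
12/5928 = 1/494 = 0.00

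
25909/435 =25909/435 = 59.56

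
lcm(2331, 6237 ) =230769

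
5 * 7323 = 36615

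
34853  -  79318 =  - 44465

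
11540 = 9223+2317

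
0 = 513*0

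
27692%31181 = 27692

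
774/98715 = 258/32905  =  0.01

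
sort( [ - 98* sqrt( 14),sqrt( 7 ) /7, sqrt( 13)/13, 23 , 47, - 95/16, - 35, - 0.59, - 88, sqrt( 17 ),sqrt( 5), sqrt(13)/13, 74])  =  [ - 98 *sqrt( 14 ) , - 88, - 35,-95/16,  -  0.59, sqrt(13 )/13,sqrt( 13)/13, sqrt(7 ) /7,sqrt( 5 ), sqrt( 17 ),23,47,74]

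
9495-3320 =6175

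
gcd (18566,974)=2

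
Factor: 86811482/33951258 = 43405741/16975629  =  3^ ( - 3 )*11^( - 1)* 61^( - 1 )*937^(  -  1) * 2389^1*18169^1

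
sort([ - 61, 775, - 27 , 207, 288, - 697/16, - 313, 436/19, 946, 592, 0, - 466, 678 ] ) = [-466,-313, - 61,-697/16,-27, 0,436/19, 207, 288, 592,678, 775, 946 ] 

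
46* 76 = 3496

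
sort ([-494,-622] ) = [-622, - 494] 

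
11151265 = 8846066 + 2305199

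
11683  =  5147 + 6536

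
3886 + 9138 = 13024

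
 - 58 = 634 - 692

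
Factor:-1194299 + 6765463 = 2^2*37^1*37643^1 = 5571164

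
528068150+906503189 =1434571339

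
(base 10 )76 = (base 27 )2M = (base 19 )40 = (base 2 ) 1001100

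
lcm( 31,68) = 2108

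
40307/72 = 40307/72 = 559.82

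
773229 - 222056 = 551173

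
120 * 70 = 8400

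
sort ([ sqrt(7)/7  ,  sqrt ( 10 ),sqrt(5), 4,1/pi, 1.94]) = [ 1/pi, sqrt( 7)/7, 1.94,  sqrt(5), sqrt ( 10), 4 ] 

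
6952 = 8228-1276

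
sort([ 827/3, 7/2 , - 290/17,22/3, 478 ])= [ - 290/17, 7/2, 22/3, 827/3 , 478] 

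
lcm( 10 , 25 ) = 50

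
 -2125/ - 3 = 708 + 1/3 = 708.33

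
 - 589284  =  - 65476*9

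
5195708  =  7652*679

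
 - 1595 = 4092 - 5687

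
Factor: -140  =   - 2^2 * 5^1*7^1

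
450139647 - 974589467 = -524449820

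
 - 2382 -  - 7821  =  5439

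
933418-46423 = 886995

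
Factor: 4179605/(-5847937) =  - 5^1*29^( - 1)*109^1*7669^1*201653^( - 1 )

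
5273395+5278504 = 10551899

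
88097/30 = 2936 + 17/30= 2936.57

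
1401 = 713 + 688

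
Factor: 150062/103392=2^ ( - 4)*3^ ( - 2)*11^1*19^1 = 209/144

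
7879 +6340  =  14219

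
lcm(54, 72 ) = 216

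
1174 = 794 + 380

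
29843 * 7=208901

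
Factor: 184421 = 223^1*827^1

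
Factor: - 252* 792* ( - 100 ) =2^7 * 3^4*5^2*7^1*11^1 = 19958400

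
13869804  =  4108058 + 9761746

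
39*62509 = 2437851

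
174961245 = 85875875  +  89085370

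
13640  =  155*88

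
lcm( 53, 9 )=477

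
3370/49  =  3370/49 = 68.78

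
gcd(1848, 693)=231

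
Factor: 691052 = 2^2*31^1*5573^1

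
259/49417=259/49417 = 0.01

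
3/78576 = 1/26192=0.00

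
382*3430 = 1310260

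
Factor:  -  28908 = -2^2*3^2*11^1*73^1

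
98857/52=1901 + 5/52 = 1901.10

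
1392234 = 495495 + 896739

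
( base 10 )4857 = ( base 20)C2H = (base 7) 20106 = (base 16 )12f9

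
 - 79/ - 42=1 + 37/42 =1.88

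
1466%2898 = 1466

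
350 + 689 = 1039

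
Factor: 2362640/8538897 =2^4*3^( -1 )*5^1*7^1 * 37^(  -  1)*43^ (  -  1)* 1789^( - 1)*4219^1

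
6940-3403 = 3537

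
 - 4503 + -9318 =-13821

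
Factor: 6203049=3^1 * 1217^1*1699^1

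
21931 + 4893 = 26824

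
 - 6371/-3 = 6371/3 = 2123.67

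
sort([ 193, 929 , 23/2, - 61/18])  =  [ - 61/18 , 23/2, 193, 929 ] 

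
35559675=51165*695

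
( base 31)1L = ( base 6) 124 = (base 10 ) 52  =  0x34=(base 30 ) 1m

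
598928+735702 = 1334630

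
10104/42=1684/7 =240.57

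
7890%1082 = 316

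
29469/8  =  29469/8= 3683.62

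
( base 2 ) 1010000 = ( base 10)80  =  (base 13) 62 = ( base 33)2E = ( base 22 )3e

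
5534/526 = 2767/263 = 10.52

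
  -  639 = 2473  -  3112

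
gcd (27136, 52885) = 1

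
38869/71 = 38869/71 = 547.45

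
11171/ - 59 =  - 190+39/59 = -  189.34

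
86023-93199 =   -  7176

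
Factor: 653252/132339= 2^2*3^( - 1) * 31^( - 1 )*197^1*829^1*1423^( - 1)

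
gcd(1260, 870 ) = 30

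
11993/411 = 29 + 74/411=29.18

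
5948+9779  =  15727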